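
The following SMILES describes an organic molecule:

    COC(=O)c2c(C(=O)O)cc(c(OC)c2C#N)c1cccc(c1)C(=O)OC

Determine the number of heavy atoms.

27

Every atom symbol written in the SMILES (organic subset) is one heavy atom; implicit H are not written.
Heavy atoms by element → C:19, N:1, O:7.
Total: 27.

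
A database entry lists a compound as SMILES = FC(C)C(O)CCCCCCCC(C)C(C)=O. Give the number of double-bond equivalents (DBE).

1

Degree of unsaturation = (number of rings) + (number of π bonds).
Ring closures in the SMILES: 0.
π bonds: 1 double bond (each 1 DoU) → 1 DoU from unsaturation.
Total DoU = 0 + 1 = 1.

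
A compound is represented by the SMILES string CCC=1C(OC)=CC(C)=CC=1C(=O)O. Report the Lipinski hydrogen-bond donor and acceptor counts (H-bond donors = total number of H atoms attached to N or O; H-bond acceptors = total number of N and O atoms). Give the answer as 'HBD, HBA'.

1, 3

Donors: find every N or O and count the H atoms it carries.
  atom 5 (O): bond orders sum to 2 → 0 H
  atom 13 (O): bond orders sum to 2 → 0 H
  atom 14 (O): bond orders sum to 1 → 1 H
Lipinski HBD = 1.
Acceptors: N atoms = 0, O atoms = 3 → HBA = 3.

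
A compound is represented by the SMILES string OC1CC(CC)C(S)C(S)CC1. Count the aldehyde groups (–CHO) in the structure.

Scan the SMILES for the aldehyde motif — none present.
Groups that are present: 1 hydroxyl, 2 thiol.

0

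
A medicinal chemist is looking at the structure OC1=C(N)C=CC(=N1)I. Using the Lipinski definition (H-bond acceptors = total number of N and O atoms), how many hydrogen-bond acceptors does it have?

3

N atoms: 2; O atoms: 1.
Lipinski HBA = 2 + 1 = 3.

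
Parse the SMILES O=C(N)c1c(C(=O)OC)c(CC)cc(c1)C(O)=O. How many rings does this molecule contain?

1

In SMILES, each pair of matching ring-closure digits denotes one ring-closing bond; the number of such bonds equals the number of independent rings.
Ring-closure bonds here: 1.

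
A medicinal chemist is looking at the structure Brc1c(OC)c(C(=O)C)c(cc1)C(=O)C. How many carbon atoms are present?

11

Count every carbon token in the SMILES (each C, including those in ring-closure positions and inside branches).
Carbon count: 11.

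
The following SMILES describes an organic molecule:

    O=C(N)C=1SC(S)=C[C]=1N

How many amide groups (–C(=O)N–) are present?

The amide motif appears at heavy-atom position 2 in the SMILES.
Other groups present: 1 primary amine, 1 thiol.
Amide count: 1.

1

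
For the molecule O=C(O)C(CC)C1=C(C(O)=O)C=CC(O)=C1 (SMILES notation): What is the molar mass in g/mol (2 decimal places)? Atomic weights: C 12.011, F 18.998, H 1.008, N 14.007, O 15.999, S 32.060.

First, the molecular formula is C11H12O5 (counting implicit H from valence).
  C: 11 × 12.011 = 132.121
  H: 12 × 1.008 = 12.096
  O: 5 × 15.999 = 79.995
Sum: 11×12.011 + 12×1.008 + 5×15.999 = 224.212 → 224.21 g/mol.

224.21 g/mol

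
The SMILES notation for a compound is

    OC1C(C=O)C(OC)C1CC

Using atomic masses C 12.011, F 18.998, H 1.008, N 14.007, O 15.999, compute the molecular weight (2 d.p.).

158.20 g/mol

First, the molecular formula is C8H14O3 (counting implicit H from valence).
  C: 8 × 12.011 = 96.088
  H: 14 × 1.008 = 14.112
  O: 3 × 15.999 = 47.997
Sum: 8×12.011 + 14×1.008 + 3×15.999 = 158.197 → 158.20 g/mol.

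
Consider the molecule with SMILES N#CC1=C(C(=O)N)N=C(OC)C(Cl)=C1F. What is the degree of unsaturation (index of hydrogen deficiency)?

Degree of unsaturation = (number of rings) + (number of π bonds).
Ring closures in the SMILES: 1.
π bonds: 4 double bonds (each 1 DoU), 1 triple bond (each 2 DoU) → 6 DoU from unsaturation.
Total DoU = 1 + 6 = 7.

7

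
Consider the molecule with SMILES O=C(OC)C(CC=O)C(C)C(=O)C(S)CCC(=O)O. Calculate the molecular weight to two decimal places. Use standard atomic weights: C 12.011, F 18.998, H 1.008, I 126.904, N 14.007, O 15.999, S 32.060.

First, the molecular formula is C12H18O6S (counting implicit H from valence).
  C: 12 × 12.011 = 144.132
  H: 18 × 1.008 = 18.144
  O: 6 × 15.999 = 95.994
  S: 1 × 32.060 = 32.060
Sum: 12×12.011 + 18×1.008 + 6×15.999 + 1×32.060 = 290.330 → 290.33 g/mol.

290.33 g/mol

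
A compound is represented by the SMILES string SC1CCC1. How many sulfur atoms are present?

1

Scan the SMILES for S atoms (remember two-letter symbols like Cl and Br are single atoms).
Sulfur count: 1.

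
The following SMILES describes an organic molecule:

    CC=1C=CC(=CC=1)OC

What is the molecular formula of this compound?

Walk through each heavy atom and fill implicit hydrogens from standard valence (C 4, N 3, O 2, S 2, halogen 1):
  atom 1: C, bond orders sum to 1 (valence 4) → 3 H
  atom 2: C, bond orders sum to 4 (valence 4) → 0 H
  atom 3: C, bond orders sum to 3 (valence 4) → 1 H
  atom 4: C, bond orders sum to 3 (valence 4) → 1 H
  atom 5: C, bond orders sum to 4 (valence 4) → 0 H
  atom 6: C, bond orders sum to 3 (valence 4) → 1 H
  atom 7: C, bond orders sum to 3 (valence 4) → 1 H
  atom 8: O, bond orders sum to 2 (valence 2) → 0 H
  atom 9: C, bond orders sum to 1 (valence 4) → 3 H
Totals → C:8, H:10, O:1.
In Hill order: C8H10O.

C8H10O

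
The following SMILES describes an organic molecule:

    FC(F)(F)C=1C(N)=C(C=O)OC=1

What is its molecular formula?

C6H4F3NO2

Walk through each heavy atom and fill implicit hydrogens from standard valence (C 4, N 3, O 2, S 2, halogen 1):
  atom 1: F (halogen, monovalent) → 0 H
  atom 2: C, bond orders sum to 4 (valence 4) → 0 H
  atom 3: F (halogen, monovalent) → 0 H
  atom 4: F (halogen, monovalent) → 0 H
  atom 5: C, bond orders sum to 4 (valence 4) → 0 H
  atom 6: C, bond orders sum to 4 (valence 4) → 0 H
  atom 7: N, bond orders sum to 1 (valence 3) → 2 H
  atom 8: C, bond orders sum to 4 (valence 4) → 0 H
  atom 9: C, bond orders sum to 3 (valence 4) → 1 H
  atom 10: O, bond orders sum to 2 (valence 2) → 0 H
  atom 11: O, bond orders sum to 2 (valence 2) → 0 H
  atom 12: C, bond orders sum to 3 (valence 4) → 1 H
Totals → C:6, H:4, F:3, N:1, O:2.
In Hill order: C6H4F3NO2.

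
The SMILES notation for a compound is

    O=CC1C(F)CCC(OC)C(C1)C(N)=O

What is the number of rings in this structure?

In SMILES, each pair of matching ring-closure digits denotes one ring-closing bond; the number of such bonds equals the number of independent rings.
Ring-closure bonds here: 1.

1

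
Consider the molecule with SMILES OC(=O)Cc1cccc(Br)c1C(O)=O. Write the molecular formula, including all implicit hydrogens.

C9H7BrO4

Walk through each heavy atom and fill implicit hydrogens from standard valence (C 4, N 3, O 2, S 2, halogen 1); for lowercase aromatic atoms, an aromatic c carries 1 H when it has two neighbours and 0 H with three, and aromatic n carries 0 H:
  atom 1: O, bond orders sum to 1 (valence 2) → 1 H
  atom 2: C, bond orders sum to 4 (valence 4) → 0 H
  atom 3: O, bond orders sum to 2 (valence 2) → 0 H
  atom 4: C, bond orders sum to 2 (valence 4) → 2 H
  atom 5: aromatic c, 3 neighbours → 0 H
  atom 6: aromatic c, 2 neighbours → 1 H
  atom 7: aromatic c, 2 neighbours → 1 H
  atom 8: aromatic c, 2 neighbours → 1 H
  atom 9: aromatic c, 3 neighbours → 0 H
  atom 10: Br (halogen, monovalent) → 0 H
  atom 11: aromatic c, 3 neighbours → 0 H
  atom 12: C, bond orders sum to 4 (valence 4) → 0 H
  atom 13: O, bond orders sum to 1 (valence 2) → 1 H
  atom 14: O, bond orders sum to 2 (valence 2) → 0 H
Totals → C:9, H:7, Br:1, O:4.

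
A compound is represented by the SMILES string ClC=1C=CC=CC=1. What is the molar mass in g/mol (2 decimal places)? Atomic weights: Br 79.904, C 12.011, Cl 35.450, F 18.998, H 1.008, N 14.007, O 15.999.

First, the molecular formula is C6H5Cl (counting implicit H from valence).
  C: 6 × 12.011 = 72.066
  Cl: 1 × 35.450 = 35.450
  H: 5 × 1.008 = 5.040
Sum: 6×12.011 + 1×35.450 + 5×1.008 = 112.556 → 112.56 g/mol.

112.56 g/mol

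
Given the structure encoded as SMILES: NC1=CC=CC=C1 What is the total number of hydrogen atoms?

7

Walk through each heavy atom and fill implicit hydrogens from standard valence (C 4, N 3, O 2, S 2, halogen 1):
  atom 1: N, bond orders sum to 1 (valence 3) → 2 H
  atom 2: C, bond orders sum to 4 (valence 4) → 0 H
  atom 3: C, bond orders sum to 3 (valence 4) → 1 H
  atom 4: C, bond orders sum to 3 (valence 4) → 1 H
  atom 5: C, bond orders sum to 3 (valence 4) → 1 H
  atom 6: C, bond orders sum to 3 (valence 4) → 1 H
  atom 7: C, bond orders sum to 3 (valence 4) → 1 H
Total hydrogens: 7.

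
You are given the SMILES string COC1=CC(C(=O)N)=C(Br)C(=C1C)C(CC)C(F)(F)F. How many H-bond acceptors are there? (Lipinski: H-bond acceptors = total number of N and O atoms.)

N atoms: 1; O atoms: 2.
Lipinski HBA = 1 + 2 = 3.

3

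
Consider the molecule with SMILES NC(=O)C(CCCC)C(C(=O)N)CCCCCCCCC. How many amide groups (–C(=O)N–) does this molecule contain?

2

The amide motif appears at heavy-atom positions 2, 10 in the SMILES.
Amide count: 2.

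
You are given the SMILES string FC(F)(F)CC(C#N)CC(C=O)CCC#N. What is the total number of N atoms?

2

Scan the SMILES for N atoms (remember two-letter symbols like Cl and Br are single atoms).
Nitrogen count: 2.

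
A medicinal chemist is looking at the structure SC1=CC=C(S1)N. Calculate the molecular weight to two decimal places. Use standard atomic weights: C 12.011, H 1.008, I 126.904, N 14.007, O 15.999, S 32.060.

131.21 g/mol

First, the molecular formula is C4H5NS2 (counting implicit H from valence).
  C: 4 × 12.011 = 48.044
  H: 5 × 1.008 = 5.040
  N: 1 × 14.007 = 14.007
  S: 2 × 32.060 = 64.120
Sum: 4×12.011 + 5×1.008 + 1×14.007 + 2×32.060 = 131.211 → 131.21 g/mol.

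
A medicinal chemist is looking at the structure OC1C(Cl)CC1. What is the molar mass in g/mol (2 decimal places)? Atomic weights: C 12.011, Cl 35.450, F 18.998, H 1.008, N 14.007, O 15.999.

106.55 g/mol

First, the molecular formula is C4H7ClO (counting implicit H from valence).
  C: 4 × 12.011 = 48.044
  Cl: 1 × 35.450 = 35.450
  H: 7 × 1.008 = 7.056
  O: 1 × 15.999 = 15.999
Sum: 4×12.011 + 1×35.450 + 7×1.008 + 1×15.999 = 106.549 → 106.55 g/mol.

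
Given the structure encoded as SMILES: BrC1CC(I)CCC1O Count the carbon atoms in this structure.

6

Count every carbon token in the SMILES (each C, including those in ring-closure positions and inside branches).
Carbon count: 6.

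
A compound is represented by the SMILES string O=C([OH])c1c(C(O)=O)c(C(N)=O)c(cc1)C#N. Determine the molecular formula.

C10H6N2O5

Walk through each heavy atom and fill implicit hydrogens from standard valence (C 4, N 3, O 2, S 2, halogen 1); for lowercase aromatic atoms, an aromatic c carries 1 H when it has two neighbours and 0 H with three, and aromatic n carries 0 H:
  atom 1: O, bond orders sum to 2 (valence 2) → 0 H
  atom 2: C, bond orders sum to 4 (valence 4) → 0 H
  atom 3: O with explicit H count 1
  atom 4: aromatic c, 3 neighbours → 0 H
  atom 5: aromatic c, 3 neighbours → 0 H
  atom 6: C, bond orders sum to 4 (valence 4) → 0 H
  atom 7: O, bond orders sum to 1 (valence 2) → 1 H
  atom 8: O, bond orders sum to 2 (valence 2) → 0 H
  atom 9: aromatic c, 3 neighbours → 0 H
  atom 10: C, bond orders sum to 4 (valence 4) → 0 H
  atom 11: N, bond orders sum to 1 (valence 3) → 2 H
  atom 12: O, bond orders sum to 2 (valence 2) → 0 H
  atom 13: aromatic c, 3 neighbours → 0 H
  atom 14: aromatic c, 2 neighbours → 1 H
  atom 15: aromatic c, 2 neighbours → 1 H
  atom 16: C, bond orders sum to 4 (valence 4) → 0 H
  atom 17: N, bond orders sum to 3 (valence 3) → 0 H
Totals → C:10, H:6, N:2, O:5.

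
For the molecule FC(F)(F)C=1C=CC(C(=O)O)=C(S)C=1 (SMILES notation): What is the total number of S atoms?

Scan the SMILES for S atoms (remember two-letter symbols like Cl and Br are single atoms).
Sulfur count: 1.

1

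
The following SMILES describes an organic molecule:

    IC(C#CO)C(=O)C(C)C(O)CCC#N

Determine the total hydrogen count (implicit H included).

12

Walk through each heavy atom and fill implicit hydrogens from standard valence (C 4, N 3, O 2, S 2, halogen 1):
  atom 1: I (halogen, monovalent) → 0 H
  atom 2: C, bond orders sum to 3 (valence 4) → 1 H
  atom 3: C, bond orders sum to 4 (valence 4) → 0 H
  atom 4: C, bond orders sum to 4 (valence 4) → 0 H
  atom 5: O, bond orders sum to 1 (valence 2) → 1 H
  atom 6: C, bond orders sum to 4 (valence 4) → 0 H
  atom 7: O, bond orders sum to 2 (valence 2) → 0 H
  atom 8: C, bond orders sum to 3 (valence 4) → 1 H
  atom 9: C, bond orders sum to 1 (valence 4) → 3 H
  atom 10: C, bond orders sum to 3 (valence 4) → 1 H
  atom 11: O, bond orders sum to 1 (valence 2) → 1 H
  atom 12: C, bond orders sum to 2 (valence 4) → 2 H
  atom 13: C, bond orders sum to 2 (valence 4) → 2 H
  atom 14: C, bond orders sum to 4 (valence 4) → 0 H
  atom 15: N, bond orders sum to 3 (valence 3) → 0 H
Total hydrogens: 12.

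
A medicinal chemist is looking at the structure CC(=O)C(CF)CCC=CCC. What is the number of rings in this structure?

0

In SMILES, each pair of matching ring-closure digits denotes one ring-closing bond; the number of such bonds equals the number of independent rings.
Ring-closure bonds here: 0.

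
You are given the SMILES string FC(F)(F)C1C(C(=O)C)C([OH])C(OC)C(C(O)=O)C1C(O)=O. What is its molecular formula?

C12H15F3O7

Walk through each heavy atom and fill implicit hydrogens from standard valence (C 4, N 3, O 2, S 2, halogen 1):
  atom 1: F (halogen, monovalent) → 0 H
  atom 2: C, bond orders sum to 4 (valence 4) → 0 H
  atom 3: F (halogen, monovalent) → 0 H
  atom 4: F (halogen, monovalent) → 0 H
  atom 5: C, bond orders sum to 3 (valence 4) → 1 H
  atom 6: C, bond orders sum to 3 (valence 4) → 1 H
  atom 7: C, bond orders sum to 4 (valence 4) → 0 H
  atom 8: O, bond orders sum to 2 (valence 2) → 0 H
  atom 9: C, bond orders sum to 1 (valence 4) → 3 H
  atom 10: C, bond orders sum to 3 (valence 4) → 1 H
  atom 11: O with explicit H count 1
  atom 12: C, bond orders sum to 3 (valence 4) → 1 H
  atom 13: O, bond orders sum to 2 (valence 2) → 0 H
  atom 14: C, bond orders sum to 1 (valence 4) → 3 H
  atom 15: C, bond orders sum to 3 (valence 4) → 1 H
  atom 16: C, bond orders sum to 4 (valence 4) → 0 H
  atom 17: O, bond orders sum to 1 (valence 2) → 1 H
  atom 18: O, bond orders sum to 2 (valence 2) → 0 H
  atom 19: C, bond orders sum to 3 (valence 4) → 1 H
  atom 20: C, bond orders sum to 4 (valence 4) → 0 H
  atom 21: O, bond orders sum to 1 (valence 2) → 1 H
  atom 22: O, bond orders sum to 2 (valence 2) → 0 H
Totals → C:12, H:15, F:3, O:7.
In Hill order: C12H15F3O7.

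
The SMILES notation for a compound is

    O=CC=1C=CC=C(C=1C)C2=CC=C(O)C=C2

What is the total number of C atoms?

Count every carbon token in the SMILES (each C, including those in ring-closure positions and inside branches).
Carbon count: 14.

14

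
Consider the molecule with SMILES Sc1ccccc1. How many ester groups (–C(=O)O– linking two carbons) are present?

Scan the SMILES for the ester motif — none present.
Groups that are present: 1 thiol.

0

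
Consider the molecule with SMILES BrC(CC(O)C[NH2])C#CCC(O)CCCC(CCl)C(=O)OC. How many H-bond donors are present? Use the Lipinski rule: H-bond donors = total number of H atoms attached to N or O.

4

Donors: find every N or O and count the H atoms it carries.
  atom 5 (O): bond orders sum to 1 → 1 H
  atom 7 (N): bond orders sum to 1 → 2 H
  atom 12 (O): bond orders sum to 1 → 1 H
  atom 20 (O): bond orders sum to 2 → 0 H
  atom 21 (O): bond orders sum to 2 → 0 H
Lipinski HBD = 4.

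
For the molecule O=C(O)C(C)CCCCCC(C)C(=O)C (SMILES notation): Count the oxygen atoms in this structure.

Scan the SMILES for O atoms (remember two-letter symbols like Cl and Br are single atoms).
Oxygen count: 3.

3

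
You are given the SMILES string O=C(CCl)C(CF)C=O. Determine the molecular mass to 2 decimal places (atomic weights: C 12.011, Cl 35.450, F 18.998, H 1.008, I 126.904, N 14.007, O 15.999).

152.55 g/mol

First, the molecular formula is C5H6ClFO2 (counting implicit H from valence).
  C: 5 × 12.011 = 60.055
  Cl: 1 × 35.450 = 35.450
  F: 1 × 18.998 = 18.998
  H: 6 × 1.008 = 6.048
  O: 2 × 15.999 = 31.998
Sum: 5×12.011 + 1×35.450 + 1×18.998 + 6×1.008 + 2×15.999 = 152.549 → 152.55 g/mol.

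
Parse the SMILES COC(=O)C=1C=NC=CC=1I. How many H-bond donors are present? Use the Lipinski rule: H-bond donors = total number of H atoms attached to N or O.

Donors: find every N or O and count the H atoms it carries.
  atom 2 (O): bond orders sum to 2 → 0 H
  atom 4 (O): bond orders sum to 2 → 0 H
  atom 7 (N): bond orders sum to 3 → 0 H
Lipinski HBD = 0.

0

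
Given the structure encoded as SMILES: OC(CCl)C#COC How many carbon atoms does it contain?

5

Count every carbon token in the SMILES (each C, including those in ring-closure positions and inside branches).
Carbon count: 5.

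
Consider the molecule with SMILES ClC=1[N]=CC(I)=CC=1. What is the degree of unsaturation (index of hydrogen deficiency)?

Degree of unsaturation = (number of rings) + (number of π bonds).
Ring closures in the SMILES: 1.
π bonds: 3 double bonds (each 1 DoU) → 3 DoU from unsaturation.
Total DoU = 1 + 3 = 4.

4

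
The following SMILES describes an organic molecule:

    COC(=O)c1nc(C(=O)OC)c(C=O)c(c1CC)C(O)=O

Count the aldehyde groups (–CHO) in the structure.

The aldehyde motif appears at heavy-atom position 13 in the SMILES.
Other groups present: 1 carboxylic acid, 2 ester.
Aldehyde count: 1.

1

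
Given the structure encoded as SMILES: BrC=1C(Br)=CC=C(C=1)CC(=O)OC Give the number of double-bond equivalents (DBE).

Degree of unsaturation = (number of rings) + (number of π bonds).
Ring closures in the SMILES: 1.
π bonds: 4 double bonds (each 1 DoU) → 4 DoU from unsaturation.
Total DoU = 1 + 4 = 5.

5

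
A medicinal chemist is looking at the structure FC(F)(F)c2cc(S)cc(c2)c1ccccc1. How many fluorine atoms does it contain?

Scan the SMILES for F atoms (remember two-letter symbols like Cl and Br are single atoms).
Fluorine count: 3.

3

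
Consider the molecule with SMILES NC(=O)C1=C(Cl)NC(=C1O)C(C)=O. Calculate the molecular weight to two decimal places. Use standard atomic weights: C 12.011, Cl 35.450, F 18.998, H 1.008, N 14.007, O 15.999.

First, the molecular formula is C7H7ClN2O3 (counting implicit H from valence).
  C: 7 × 12.011 = 84.077
  Cl: 1 × 35.450 = 35.450
  H: 7 × 1.008 = 7.056
  N: 2 × 14.007 = 28.014
  O: 3 × 15.999 = 47.997
Sum: 7×12.011 + 1×35.450 + 7×1.008 + 2×14.007 + 3×15.999 = 202.594 → 202.59 g/mol.

202.59 g/mol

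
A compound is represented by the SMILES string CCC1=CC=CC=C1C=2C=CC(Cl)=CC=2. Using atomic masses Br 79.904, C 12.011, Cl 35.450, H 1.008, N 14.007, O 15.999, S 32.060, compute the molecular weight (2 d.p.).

First, the molecular formula is C14H13Cl (counting implicit H from valence).
  C: 14 × 12.011 = 168.154
  Cl: 1 × 35.450 = 35.450
  H: 13 × 1.008 = 13.104
Sum: 14×12.011 + 1×35.450 + 13×1.008 = 216.708 → 216.71 g/mol.

216.71 g/mol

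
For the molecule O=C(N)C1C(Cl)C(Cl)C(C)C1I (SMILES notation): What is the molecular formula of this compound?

Walk through each heavy atom and fill implicit hydrogens from standard valence (C 4, N 3, O 2, S 2, halogen 1):
  atom 1: O, bond orders sum to 2 (valence 2) → 0 H
  atom 2: C, bond orders sum to 4 (valence 4) → 0 H
  atom 3: N, bond orders sum to 1 (valence 3) → 2 H
  atom 4: C, bond orders sum to 3 (valence 4) → 1 H
  atom 5: C, bond orders sum to 3 (valence 4) → 1 H
  atom 6: Cl (halogen, monovalent) → 0 H
  atom 7: C, bond orders sum to 3 (valence 4) → 1 H
  atom 8: Cl (halogen, monovalent) → 0 H
  atom 9: C, bond orders sum to 3 (valence 4) → 1 H
  atom 10: C, bond orders sum to 1 (valence 4) → 3 H
  atom 11: C, bond orders sum to 3 (valence 4) → 1 H
  atom 12: I (halogen, monovalent) → 0 H
Totals → C:7, H:10, Cl:2, I:1, N:1, O:1.
In Hill order: C7H10Cl2INO.

C7H10Cl2INO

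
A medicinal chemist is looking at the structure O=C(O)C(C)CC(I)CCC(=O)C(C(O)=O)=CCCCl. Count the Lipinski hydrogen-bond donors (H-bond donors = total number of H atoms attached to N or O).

Donors: find every N or O and count the H atoms it carries.
  atom 1 (O): bond orders sum to 2 → 0 H
  atom 3 (O): bond orders sum to 1 → 1 H
  atom 12 (O): bond orders sum to 2 → 0 H
  atom 15 (O): bond orders sum to 1 → 1 H
  atom 16 (O): bond orders sum to 2 → 0 H
Lipinski HBD = 2.

2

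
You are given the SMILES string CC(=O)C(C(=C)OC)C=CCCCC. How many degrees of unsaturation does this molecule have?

3

Molecular formula: C12H20O2.
DoU = (2C + 2 + N − H − X) / 2, where X is the halogen count and O/S are ignored.
    = (2·12 + 2 + 0 − 20 − 0) / 2 = 6 / 2 = 3.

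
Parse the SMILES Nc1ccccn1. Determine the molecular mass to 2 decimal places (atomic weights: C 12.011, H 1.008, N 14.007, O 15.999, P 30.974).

94.12 g/mol

First, the molecular formula is C5H6N2 (counting implicit H from valence).
  C: 5 × 12.011 = 60.055
  H: 6 × 1.008 = 6.048
  N: 2 × 14.007 = 28.014
Sum: 5×12.011 + 6×1.008 + 2×14.007 = 94.117 → 94.12 g/mol.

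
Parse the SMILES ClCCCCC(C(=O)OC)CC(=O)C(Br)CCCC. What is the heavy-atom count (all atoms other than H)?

19

Every atom symbol written in the SMILES (organic subset) is one heavy atom; implicit H are not written.
Heavy atoms by element → Br:1, C:14, Cl:1, O:3.
Total: 19.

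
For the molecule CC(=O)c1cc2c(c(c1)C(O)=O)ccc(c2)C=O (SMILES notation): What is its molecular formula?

Walk through each heavy atom and fill implicit hydrogens from standard valence (C 4, N 3, O 2, S 2, halogen 1); for lowercase aromatic atoms, an aromatic c carries 1 H when it has two neighbours and 0 H with three, and aromatic n carries 0 H:
  atom 1: C, bond orders sum to 1 (valence 4) → 3 H
  atom 2: C, bond orders sum to 4 (valence 4) → 0 H
  atom 3: O, bond orders sum to 2 (valence 2) → 0 H
  atom 4: aromatic c, 3 neighbours → 0 H
  atom 5: aromatic c, 2 neighbours → 1 H
  atom 6: aromatic c, 3 neighbours → 0 H
  atom 7: aromatic c, 3 neighbours → 0 H
  atom 8: aromatic c, 3 neighbours → 0 H
  atom 9: aromatic c, 2 neighbours → 1 H
  atom 10: C, bond orders sum to 4 (valence 4) → 0 H
  atom 11: O, bond orders sum to 1 (valence 2) → 1 H
  atom 12: O, bond orders sum to 2 (valence 2) → 0 H
  atom 13: aromatic c, 2 neighbours → 1 H
  atom 14: aromatic c, 2 neighbours → 1 H
  atom 15: aromatic c, 3 neighbours → 0 H
  atom 16: aromatic c, 2 neighbours → 1 H
  atom 17: C, bond orders sum to 3 (valence 4) → 1 H
  atom 18: O, bond orders sum to 2 (valence 2) → 0 H
Totals → C:14, H:10, O:4.
In Hill order: C14H10O4.

C14H10O4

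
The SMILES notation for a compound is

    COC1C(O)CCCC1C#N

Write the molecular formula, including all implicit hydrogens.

C8H13NO2

Walk through each heavy atom and fill implicit hydrogens from standard valence (C 4, N 3, O 2, S 2, halogen 1):
  atom 1: C, bond orders sum to 1 (valence 4) → 3 H
  atom 2: O, bond orders sum to 2 (valence 2) → 0 H
  atom 3: C, bond orders sum to 3 (valence 4) → 1 H
  atom 4: C, bond orders sum to 3 (valence 4) → 1 H
  atom 5: O, bond orders sum to 1 (valence 2) → 1 H
  atom 6: C, bond orders sum to 2 (valence 4) → 2 H
  atom 7: C, bond orders sum to 2 (valence 4) → 2 H
  atom 8: C, bond orders sum to 2 (valence 4) → 2 H
  atom 9: C, bond orders sum to 3 (valence 4) → 1 H
  atom 10: C, bond orders sum to 4 (valence 4) → 0 H
  atom 11: N, bond orders sum to 3 (valence 3) → 0 H
Totals → C:8, H:13, N:1, O:2.
In Hill order: C8H13NO2.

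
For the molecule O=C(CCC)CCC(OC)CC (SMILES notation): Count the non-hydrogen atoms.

Every atom symbol written in the SMILES (organic subset) is one heavy atom; implicit H are not written.
Heavy atoms by element → C:10, O:2.
Total: 12.

12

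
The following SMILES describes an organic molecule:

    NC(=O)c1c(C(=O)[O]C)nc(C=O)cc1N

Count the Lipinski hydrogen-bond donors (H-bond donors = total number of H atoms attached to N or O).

4

Donors: find every N or O and count the H atoms it carries.
  atom 1 (N): bond orders sum to 1 → 2 H
  atom 3 (O): bond orders sum to 2 → 0 H
  atom 7 (O): bond orders sum to 2 → 0 H
  atom 8 (O): bond orders sum to 2 → 0 H
  atom 10 (N): bond orders sum to 3 → 0 H
  atom 13 (O): bond orders sum to 2 → 0 H
  atom 16 (N): bond orders sum to 1 → 2 H
Lipinski HBD = 4.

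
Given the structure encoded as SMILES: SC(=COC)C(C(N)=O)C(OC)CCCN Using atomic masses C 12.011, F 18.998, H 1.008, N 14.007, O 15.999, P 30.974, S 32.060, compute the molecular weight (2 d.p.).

248.34 g/mol

First, the molecular formula is C10H20N2O3S (counting implicit H from valence).
  C: 10 × 12.011 = 120.110
  H: 20 × 1.008 = 20.160
  N: 2 × 14.007 = 28.014
  O: 3 × 15.999 = 47.997
  S: 1 × 32.060 = 32.060
Sum: 10×12.011 + 20×1.008 + 2×14.007 + 3×15.999 + 1×32.060 = 248.341 → 248.34 g/mol.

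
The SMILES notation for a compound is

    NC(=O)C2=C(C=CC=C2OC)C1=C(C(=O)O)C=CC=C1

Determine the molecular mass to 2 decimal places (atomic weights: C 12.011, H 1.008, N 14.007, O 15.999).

First, the molecular formula is C15H13NO4 (counting implicit H from valence).
  C: 15 × 12.011 = 180.165
  H: 13 × 1.008 = 13.104
  N: 1 × 14.007 = 14.007
  O: 4 × 15.999 = 63.996
Sum: 15×12.011 + 13×1.008 + 1×14.007 + 4×15.999 = 271.272 → 271.27 g/mol.

271.27 g/mol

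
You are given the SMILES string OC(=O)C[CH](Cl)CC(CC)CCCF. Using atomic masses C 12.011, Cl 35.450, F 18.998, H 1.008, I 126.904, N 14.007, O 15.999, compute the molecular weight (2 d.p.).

224.70 g/mol

First, the molecular formula is C10H18ClFO2 (counting implicit H from valence).
  C: 10 × 12.011 = 120.110
  Cl: 1 × 35.450 = 35.450
  F: 1 × 18.998 = 18.998
  H: 18 × 1.008 = 18.144
  O: 2 × 15.999 = 31.998
Sum: 10×12.011 + 1×35.450 + 1×18.998 + 18×1.008 + 2×15.999 = 224.700 → 224.70 g/mol.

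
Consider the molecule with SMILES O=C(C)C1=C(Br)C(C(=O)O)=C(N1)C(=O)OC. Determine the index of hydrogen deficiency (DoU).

6

Molecular formula: C9H8BrNO5.
DoU = (2C + 2 + N − H − X) / 2, where X is the halogen count and O/S are ignored.
    = (2·9 + 2 + 1 − 8 − 1) / 2 = 12 / 2 = 6.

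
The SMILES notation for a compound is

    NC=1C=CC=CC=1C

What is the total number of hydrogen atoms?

Walk through each heavy atom and fill implicit hydrogens from standard valence (C 4, N 3, O 2, S 2, halogen 1):
  atom 1: N, bond orders sum to 1 (valence 3) → 2 H
  atom 2: C, bond orders sum to 4 (valence 4) → 0 H
  atom 3: C, bond orders sum to 3 (valence 4) → 1 H
  atom 4: C, bond orders sum to 3 (valence 4) → 1 H
  atom 5: C, bond orders sum to 3 (valence 4) → 1 H
  atom 6: C, bond orders sum to 3 (valence 4) → 1 H
  atom 7: C, bond orders sum to 4 (valence 4) → 0 H
  atom 8: C, bond orders sum to 1 (valence 4) → 3 H
Total hydrogens: 9.

9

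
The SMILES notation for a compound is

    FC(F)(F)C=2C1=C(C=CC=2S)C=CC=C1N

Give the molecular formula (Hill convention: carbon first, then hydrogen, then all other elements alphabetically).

Walk through each heavy atom and fill implicit hydrogens from standard valence (C 4, N 3, O 2, S 2, halogen 1):
  atom 1: F (halogen, monovalent) → 0 H
  atom 2: C, bond orders sum to 4 (valence 4) → 0 H
  atom 3: F (halogen, monovalent) → 0 H
  atom 4: F (halogen, monovalent) → 0 H
  atom 5: C, bond orders sum to 4 (valence 4) → 0 H
  atom 6: C, bond orders sum to 4 (valence 4) → 0 H
  atom 7: C, bond orders sum to 4 (valence 4) → 0 H
  atom 8: C, bond orders sum to 3 (valence 4) → 1 H
  atom 9: C, bond orders sum to 3 (valence 4) → 1 H
  atom 10: C, bond orders sum to 4 (valence 4) → 0 H
  atom 11: S, bond orders sum to 1 (valence 2) → 1 H
  atom 12: C, bond orders sum to 3 (valence 4) → 1 H
  atom 13: C, bond orders sum to 3 (valence 4) → 1 H
  atom 14: C, bond orders sum to 3 (valence 4) → 1 H
  atom 15: C, bond orders sum to 4 (valence 4) → 0 H
  atom 16: N, bond orders sum to 1 (valence 3) → 2 H
Totals → C:11, H:8, F:3, N:1, S:1.

C11H8F3NS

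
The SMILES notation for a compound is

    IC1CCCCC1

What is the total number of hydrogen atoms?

11

Walk through each heavy atom and fill implicit hydrogens from standard valence (C 4, N 3, O 2, S 2, halogen 1):
  atom 1: I (halogen, monovalent) → 0 H
  atom 2: C, bond orders sum to 3 (valence 4) → 1 H
  atom 3: C, bond orders sum to 2 (valence 4) → 2 H
  atom 4: C, bond orders sum to 2 (valence 4) → 2 H
  atom 5: C, bond orders sum to 2 (valence 4) → 2 H
  atom 6: C, bond orders sum to 2 (valence 4) → 2 H
  atom 7: C, bond orders sum to 2 (valence 4) → 2 H
Total hydrogens: 11.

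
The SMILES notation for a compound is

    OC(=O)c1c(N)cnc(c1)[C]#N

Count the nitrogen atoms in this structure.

3

Scan the SMILES for N atoms (remember two-letter symbols like Cl and Br are single atoms).
Nitrogen count: 3.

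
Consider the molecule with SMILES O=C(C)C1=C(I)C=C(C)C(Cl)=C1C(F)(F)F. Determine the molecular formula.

Walk through each heavy atom and fill implicit hydrogens from standard valence (C 4, N 3, O 2, S 2, halogen 1):
  atom 1: O, bond orders sum to 2 (valence 2) → 0 H
  atom 2: C, bond orders sum to 4 (valence 4) → 0 H
  atom 3: C, bond orders sum to 1 (valence 4) → 3 H
  atom 4: C, bond orders sum to 4 (valence 4) → 0 H
  atom 5: C, bond orders sum to 4 (valence 4) → 0 H
  atom 6: I (halogen, monovalent) → 0 H
  atom 7: C, bond orders sum to 3 (valence 4) → 1 H
  atom 8: C, bond orders sum to 4 (valence 4) → 0 H
  atom 9: C, bond orders sum to 1 (valence 4) → 3 H
  atom 10: C, bond orders sum to 4 (valence 4) → 0 H
  atom 11: Cl (halogen, monovalent) → 0 H
  atom 12: C, bond orders sum to 4 (valence 4) → 0 H
  atom 13: C, bond orders sum to 4 (valence 4) → 0 H
  atom 14: F (halogen, monovalent) → 0 H
  atom 15: F (halogen, monovalent) → 0 H
  atom 16: F (halogen, monovalent) → 0 H
Totals → C:10, H:7, Cl:1, F:3, I:1, O:1.

C10H7ClF3IO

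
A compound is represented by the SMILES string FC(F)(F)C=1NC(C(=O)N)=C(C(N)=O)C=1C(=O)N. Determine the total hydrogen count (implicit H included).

Walk through each heavy atom and fill implicit hydrogens from standard valence (C 4, N 3, O 2, S 2, halogen 1):
  atom 1: F (halogen, monovalent) → 0 H
  atom 2: C, bond orders sum to 4 (valence 4) → 0 H
  atom 3: F (halogen, monovalent) → 0 H
  atom 4: F (halogen, monovalent) → 0 H
  atom 5: C, bond orders sum to 4 (valence 4) → 0 H
  atom 6: N, bond orders sum to 2 (valence 3) → 1 H
  atom 7: C, bond orders sum to 4 (valence 4) → 0 H
  atom 8: C, bond orders sum to 4 (valence 4) → 0 H
  atom 9: O, bond orders sum to 2 (valence 2) → 0 H
  atom 10: N, bond orders sum to 1 (valence 3) → 2 H
  atom 11: C, bond orders sum to 4 (valence 4) → 0 H
  atom 12: C, bond orders sum to 4 (valence 4) → 0 H
  atom 13: N, bond orders sum to 1 (valence 3) → 2 H
  atom 14: O, bond orders sum to 2 (valence 2) → 0 H
  atom 15: C, bond orders sum to 4 (valence 4) → 0 H
  atom 16: C, bond orders sum to 4 (valence 4) → 0 H
  atom 17: O, bond orders sum to 2 (valence 2) → 0 H
  atom 18: N, bond orders sum to 1 (valence 3) → 2 H
Total hydrogens: 7.

7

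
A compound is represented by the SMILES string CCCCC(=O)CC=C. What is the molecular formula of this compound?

Walk through each heavy atom and fill implicit hydrogens from standard valence (C 4, N 3, O 2, S 2, halogen 1):
  atom 1: C, bond orders sum to 1 (valence 4) → 3 H
  atom 2: C, bond orders sum to 2 (valence 4) → 2 H
  atom 3: C, bond orders sum to 2 (valence 4) → 2 H
  atom 4: C, bond orders sum to 2 (valence 4) → 2 H
  atom 5: C, bond orders sum to 4 (valence 4) → 0 H
  atom 6: O, bond orders sum to 2 (valence 2) → 0 H
  atom 7: C, bond orders sum to 2 (valence 4) → 2 H
  atom 8: C, bond orders sum to 3 (valence 4) → 1 H
  atom 9: C, bond orders sum to 2 (valence 4) → 2 H
Totals → C:8, H:14, O:1.
In Hill order: C8H14O.

C8H14O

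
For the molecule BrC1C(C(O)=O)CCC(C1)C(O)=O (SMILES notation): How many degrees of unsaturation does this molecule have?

Degree of unsaturation = (number of rings) + (number of π bonds).
Ring closures in the SMILES: 1.
π bonds: 2 double bonds (each 1 DoU) → 2 DoU from unsaturation.
Total DoU = 1 + 2 = 3.

3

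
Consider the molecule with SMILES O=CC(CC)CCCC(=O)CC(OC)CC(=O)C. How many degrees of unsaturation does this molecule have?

Molecular formula: C14H24O4.
DoU = (2C + 2 + N − H − X) / 2, where X is the halogen count and O/S are ignored.
    = (2·14 + 2 + 0 − 24 − 0) / 2 = 6 / 2 = 3.

3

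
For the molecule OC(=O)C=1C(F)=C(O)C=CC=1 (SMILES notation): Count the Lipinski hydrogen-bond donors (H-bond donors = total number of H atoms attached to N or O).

2

Donors: find every N or O and count the H atoms it carries.
  atom 1 (O): bond orders sum to 1 → 1 H
  atom 3 (O): bond orders sum to 2 → 0 H
  atom 8 (O): bond orders sum to 1 → 1 H
Lipinski HBD = 2.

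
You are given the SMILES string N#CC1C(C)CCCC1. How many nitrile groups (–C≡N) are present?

1

The nitrile motif appears at heavy-atom position 2 in the SMILES.
Nitrile count: 1.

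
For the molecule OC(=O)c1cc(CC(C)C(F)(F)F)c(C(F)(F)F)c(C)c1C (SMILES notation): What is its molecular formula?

C14H14F6O2

Walk through each heavy atom and fill implicit hydrogens from standard valence (C 4, N 3, O 2, S 2, halogen 1); for lowercase aromatic atoms, an aromatic c carries 1 H when it has two neighbours and 0 H with three, and aromatic n carries 0 H:
  atom 1: O, bond orders sum to 1 (valence 2) → 1 H
  atom 2: C, bond orders sum to 4 (valence 4) → 0 H
  atom 3: O, bond orders sum to 2 (valence 2) → 0 H
  atom 4: aromatic c, 3 neighbours → 0 H
  atom 5: aromatic c, 2 neighbours → 1 H
  atom 6: aromatic c, 3 neighbours → 0 H
  atom 7: C, bond orders sum to 2 (valence 4) → 2 H
  atom 8: C, bond orders sum to 3 (valence 4) → 1 H
  atom 9: C, bond orders sum to 1 (valence 4) → 3 H
  atom 10: C, bond orders sum to 4 (valence 4) → 0 H
  atom 11: F (halogen, monovalent) → 0 H
  atom 12: F (halogen, monovalent) → 0 H
  atom 13: F (halogen, monovalent) → 0 H
  atom 14: aromatic c, 3 neighbours → 0 H
  atom 15: C, bond orders sum to 4 (valence 4) → 0 H
  atom 16: F (halogen, monovalent) → 0 H
  atom 17: F (halogen, monovalent) → 0 H
  atom 18: F (halogen, monovalent) → 0 H
  atom 19: aromatic c, 3 neighbours → 0 H
  atom 20: C, bond orders sum to 1 (valence 4) → 3 H
  atom 21: aromatic c, 3 neighbours → 0 H
  atom 22: C, bond orders sum to 1 (valence 4) → 3 H
Totals → C:14, H:14, F:6, O:2.
In Hill order: C14H14F6O2.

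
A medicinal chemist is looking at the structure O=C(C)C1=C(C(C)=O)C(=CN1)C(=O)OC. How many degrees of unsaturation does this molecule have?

6

Degree of unsaturation = (number of rings) + (number of π bonds).
Ring closures in the SMILES: 1.
π bonds: 5 double bonds (each 1 DoU) → 5 DoU from unsaturation.
Total DoU = 1 + 5 = 6.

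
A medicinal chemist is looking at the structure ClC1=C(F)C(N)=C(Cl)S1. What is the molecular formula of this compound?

C4H2Cl2FNS

Walk through each heavy atom and fill implicit hydrogens from standard valence (C 4, N 3, O 2, S 2, halogen 1):
  atom 1: Cl (halogen, monovalent) → 0 H
  atom 2: C, bond orders sum to 4 (valence 4) → 0 H
  atom 3: C, bond orders sum to 4 (valence 4) → 0 H
  atom 4: F (halogen, monovalent) → 0 H
  atom 5: C, bond orders sum to 4 (valence 4) → 0 H
  atom 6: N, bond orders sum to 1 (valence 3) → 2 H
  atom 7: C, bond orders sum to 4 (valence 4) → 0 H
  atom 8: Cl (halogen, monovalent) → 0 H
  atom 9: S, bond orders sum to 2 (valence 2) → 0 H
Totals → C:4, H:2, Cl:2, F:1, N:1, S:1.
In Hill order: C4H2Cl2FNS.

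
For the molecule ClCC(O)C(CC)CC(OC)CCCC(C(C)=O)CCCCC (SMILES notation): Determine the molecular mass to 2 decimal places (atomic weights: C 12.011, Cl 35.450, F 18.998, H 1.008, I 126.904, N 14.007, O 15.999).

348.95 g/mol

First, the molecular formula is C19H37ClO3 (counting implicit H from valence).
  C: 19 × 12.011 = 228.209
  Cl: 1 × 35.450 = 35.450
  H: 37 × 1.008 = 37.296
  O: 3 × 15.999 = 47.997
Sum: 19×12.011 + 1×35.450 + 37×1.008 + 3×15.999 = 348.952 → 348.95 g/mol.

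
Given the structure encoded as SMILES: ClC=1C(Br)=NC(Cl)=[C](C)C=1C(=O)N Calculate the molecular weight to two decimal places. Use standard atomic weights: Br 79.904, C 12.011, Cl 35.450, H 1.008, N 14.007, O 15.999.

First, the molecular formula is C7H5BrCl2N2O (counting implicit H from valence).
  Br: 1 × 79.904 = 79.904
  C: 7 × 12.011 = 84.077
  Cl: 2 × 35.450 = 70.900
  H: 5 × 1.008 = 5.040
  N: 2 × 14.007 = 28.014
  O: 1 × 15.999 = 15.999
Sum: 1×79.904 + 7×12.011 + 2×35.450 + 5×1.008 + 2×14.007 + 1×15.999 = 283.934 → 283.93 g/mol.

283.93 g/mol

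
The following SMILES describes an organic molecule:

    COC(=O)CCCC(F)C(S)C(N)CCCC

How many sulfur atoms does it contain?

Scan the SMILES for S atoms (remember two-letter symbols like Cl and Br are single atoms).
Sulfur count: 1.

1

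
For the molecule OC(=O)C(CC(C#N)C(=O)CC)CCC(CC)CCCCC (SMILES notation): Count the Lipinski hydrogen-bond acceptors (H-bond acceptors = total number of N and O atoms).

N atoms: 1; O atoms: 3.
Lipinski HBA = 1 + 3 = 4.

4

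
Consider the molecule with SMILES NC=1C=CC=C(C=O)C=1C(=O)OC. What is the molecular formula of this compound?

C9H9NO3

Walk through each heavy atom and fill implicit hydrogens from standard valence (C 4, N 3, O 2, S 2, halogen 1):
  atom 1: N, bond orders sum to 1 (valence 3) → 2 H
  atom 2: C, bond orders sum to 4 (valence 4) → 0 H
  atom 3: C, bond orders sum to 3 (valence 4) → 1 H
  atom 4: C, bond orders sum to 3 (valence 4) → 1 H
  atom 5: C, bond orders sum to 3 (valence 4) → 1 H
  atom 6: C, bond orders sum to 4 (valence 4) → 0 H
  atom 7: C, bond orders sum to 3 (valence 4) → 1 H
  atom 8: O, bond orders sum to 2 (valence 2) → 0 H
  atom 9: C, bond orders sum to 4 (valence 4) → 0 H
  atom 10: C, bond orders sum to 4 (valence 4) → 0 H
  atom 11: O, bond orders sum to 2 (valence 2) → 0 H
  atom 12: O, bond orders sum to 2 (valence 2) → 0 H
  atom 13: C, bond orders sum to 1 (valence 4) → 3 H
Totals → C:9, H:9, N:1, O:3.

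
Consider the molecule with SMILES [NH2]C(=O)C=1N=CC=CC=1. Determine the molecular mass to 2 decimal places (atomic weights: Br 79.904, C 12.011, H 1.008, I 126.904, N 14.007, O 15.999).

First, the molecular formula is C6H6N2O (counting implicit H from valence).
  C: 6 × 12.011 = 72.066
  H: 6 × 1.008 = 6.048
  N: 2 × 14.007 = 28.014
  O: 1 × 15.999 = 15.999
Sum: 6×12.011 + 6×1.008 + 2×14.007 + 1×15.999 = 122.127 → 122.13 g/mol.

122.13 g/mol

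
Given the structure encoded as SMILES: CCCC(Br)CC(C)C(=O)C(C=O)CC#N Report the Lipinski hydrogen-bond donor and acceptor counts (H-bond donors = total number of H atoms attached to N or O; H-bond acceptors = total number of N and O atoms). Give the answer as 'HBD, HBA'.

Donors: find every N or O and count the H atoms it carries.
  atom 10 (O): bond orders sum to 2 → 0 H
  atom 13 (O): bond orders sum to 2 → 0 H
  atom 16 (N): bond orders sum to 3 → 0 H
Lipinski HBD = 0.
Acceptors: N atoms = 1, O atoms = 2 → HBA = 3.

0, 3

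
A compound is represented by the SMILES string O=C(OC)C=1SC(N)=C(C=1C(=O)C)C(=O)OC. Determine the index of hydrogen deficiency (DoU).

6

Degree of unsaturation = (number of rings) + (number of π bonds).
Ring closures in the SMILES: 1.
π bonds: 5 double bonds (each 1 DoU) → 5 DoU from unsaturation.
Total DoU = 1 + 5 = 6.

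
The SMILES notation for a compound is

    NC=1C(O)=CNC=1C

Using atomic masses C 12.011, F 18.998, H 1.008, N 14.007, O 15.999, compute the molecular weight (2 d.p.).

First, the molecular formula is C5H8N2O (counting implicit H from valence).
  C: 5 × 12.011 = 60.055
  H: 8 × 1.008 = 8.064
  N: 2 × 14.007 = 28.014
  O: 1 × 15.999 = 15.999
Sum: 5×12.011 + 8×1.008 + 2×14.007 + 1×15.999 = 112.132 → 112.13 g/mol.

112.13 g/mol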